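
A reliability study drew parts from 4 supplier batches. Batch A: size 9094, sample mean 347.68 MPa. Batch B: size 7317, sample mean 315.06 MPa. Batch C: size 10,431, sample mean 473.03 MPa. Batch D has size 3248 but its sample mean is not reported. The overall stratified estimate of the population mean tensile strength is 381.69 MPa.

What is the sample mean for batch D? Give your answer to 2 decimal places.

Σ Nₕx̄ₕ = N·μ, so 3248·x̄_D = 30090·381.69 − (9094·347.68 + 7317·315.06 + 10431·473.03).
= 11485052.1 − 10401271.87 = 1083780.23.
x̄_D = 1083780.23 / 3248 = 333.6762... → 333.68.

333.68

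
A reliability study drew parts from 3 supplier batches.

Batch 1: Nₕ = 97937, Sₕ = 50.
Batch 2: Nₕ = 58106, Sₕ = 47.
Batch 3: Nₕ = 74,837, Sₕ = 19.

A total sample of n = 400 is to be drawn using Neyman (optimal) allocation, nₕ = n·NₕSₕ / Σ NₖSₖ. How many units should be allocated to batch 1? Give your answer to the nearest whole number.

Σ NₕSₕ = 97937·50 + 58106·47 + 74837·19 = 9049735.
Share for 1: 4896850/9049735 = 0.54110.
n_1 = 400 × 0.54110 = 216.442... → 216.

216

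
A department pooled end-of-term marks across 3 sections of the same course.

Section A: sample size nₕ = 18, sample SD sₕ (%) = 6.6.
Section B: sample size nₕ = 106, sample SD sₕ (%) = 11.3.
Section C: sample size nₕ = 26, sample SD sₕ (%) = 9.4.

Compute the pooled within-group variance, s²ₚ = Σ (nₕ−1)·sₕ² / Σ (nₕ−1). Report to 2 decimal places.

111.27

Degrees of freedom: 17 + 105 + 25 = 147.
Σ(nₕ−1)sₕ² = 17·43.56 + 105·127.69 + 25·88.36 = 16356.97.
s²ₚ = 16356.97 / 147 = 111.2719... → 111.27.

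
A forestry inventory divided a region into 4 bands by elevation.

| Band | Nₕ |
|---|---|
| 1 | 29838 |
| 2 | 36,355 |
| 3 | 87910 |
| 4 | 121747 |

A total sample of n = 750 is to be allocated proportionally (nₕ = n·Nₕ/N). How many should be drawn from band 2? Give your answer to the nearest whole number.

99

N = 29838 + 36355 + 87910 + 121747 = 275850.
n_2 = 750·36355/275850 = 98.844... → 99.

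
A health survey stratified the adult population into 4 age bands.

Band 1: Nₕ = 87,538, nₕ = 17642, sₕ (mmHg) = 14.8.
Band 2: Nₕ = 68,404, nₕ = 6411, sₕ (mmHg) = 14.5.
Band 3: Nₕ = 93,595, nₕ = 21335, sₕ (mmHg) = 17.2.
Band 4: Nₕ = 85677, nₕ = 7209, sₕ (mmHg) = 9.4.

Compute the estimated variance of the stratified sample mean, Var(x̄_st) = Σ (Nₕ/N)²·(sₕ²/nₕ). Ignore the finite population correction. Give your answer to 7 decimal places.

0.0040940

N = 335214; Wₕ = Nₕ/N.
band 1: (87538/335214)²·14.8²/17642 = 0.0008466902
band 2: (68404/335214)²·14.5²/6411 = 0.0013656170
band 3: (93595/335214)²·17.2²/21335 = 0.0010809989
band 4: (85677/335214)²·9.4²/7209 = 0.0008006909
Sum = 0.0040939971 → 0.0040940.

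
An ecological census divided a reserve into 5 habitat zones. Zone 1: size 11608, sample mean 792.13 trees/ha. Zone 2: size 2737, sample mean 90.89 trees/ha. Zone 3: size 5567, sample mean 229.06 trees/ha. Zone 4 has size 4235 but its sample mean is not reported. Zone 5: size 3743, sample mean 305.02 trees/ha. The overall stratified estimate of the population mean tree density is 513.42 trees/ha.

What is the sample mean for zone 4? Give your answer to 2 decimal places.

580.54

Σ Nₕx̄ₕ = N·μ, so 4235·x̄_4 = 27890·513.42 − (11608·792.13 + 2737·90.89 + 5567·229.06 + 3743·305.02).
= 14319283.8 − 11860677.85 = 2458605.95.
x̄_4 = 2458605.95 / 4235 = 580.5445... → 580.54.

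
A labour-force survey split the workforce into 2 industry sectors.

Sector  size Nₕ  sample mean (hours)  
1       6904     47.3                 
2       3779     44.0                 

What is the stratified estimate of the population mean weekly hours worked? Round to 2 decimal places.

46.13

N = 10683; weights Wₕ = Nₕ/N = (0.6463, 0.3537).
x̄_st = Σ Wₕ·x̄ₕ = 0.6463·47.3 + 0.3537·44.0 ≈ 46.1327...
→ 46.13.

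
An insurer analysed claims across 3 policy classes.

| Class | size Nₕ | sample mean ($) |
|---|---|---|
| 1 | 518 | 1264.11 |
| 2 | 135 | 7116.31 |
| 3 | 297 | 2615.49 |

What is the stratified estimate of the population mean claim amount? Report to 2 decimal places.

2518.22

N = 950; weights Wₕ = Nₕ/N = (0.5453, 0.1421, 0.3126).
x̄_st = Σ Wₕ·x̄ₕ = 0.5453·1264.11 + 0.1421·7116.31 + 0.3126·2615.49 ≈ 2518.2225...
→ 2518.22.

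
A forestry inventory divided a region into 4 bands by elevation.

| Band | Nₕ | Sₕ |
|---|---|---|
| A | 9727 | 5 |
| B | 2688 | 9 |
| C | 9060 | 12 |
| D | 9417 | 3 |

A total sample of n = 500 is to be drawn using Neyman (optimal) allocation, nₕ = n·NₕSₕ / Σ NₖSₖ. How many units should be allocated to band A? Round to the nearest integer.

116

Σ NₕSₕ = 9727·5 + 2688·9 + 9060·12 + 9417·3 = 209798.
Share for A: 48635/209798 = 0.23182.
n_A = 500 × 0.23182 = 115.909... → 116.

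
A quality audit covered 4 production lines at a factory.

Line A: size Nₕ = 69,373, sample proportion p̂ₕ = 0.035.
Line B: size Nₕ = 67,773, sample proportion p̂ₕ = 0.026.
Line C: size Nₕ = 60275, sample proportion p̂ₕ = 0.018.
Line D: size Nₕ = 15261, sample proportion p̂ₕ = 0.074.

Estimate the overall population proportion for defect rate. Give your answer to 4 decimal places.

Wₕ = Nₕ/N with N = 212682: 0.3262, 0.3187, 0.2834, 0.0718.
p̂_st = 0.3262·0.035 + 0.3187·0.026 + 0.2834·0.018 + 0.0718·0.074 ≈ 0.030113... → 0.0301.

0.0301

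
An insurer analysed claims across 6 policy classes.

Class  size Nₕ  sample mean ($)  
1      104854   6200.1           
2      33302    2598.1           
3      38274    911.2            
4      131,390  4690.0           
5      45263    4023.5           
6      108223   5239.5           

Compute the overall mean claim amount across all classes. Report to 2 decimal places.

N = 461306; weights Wₕ = Nₕ/N = (0.2273, 0.0722, 0.0830, 0.2848, 0.0981, 0.2346).
x̄_st = Σ Wₕ·x̄ₕ = 0.2273·6200.1 + 0.0722·2598.1 + 0.0830·911.2 + 0.2848·4690.0 + 0.0981·4023.5 + 0.2346·5239.5 ≈ 4632.2217...
→ 4632.22.

4632.22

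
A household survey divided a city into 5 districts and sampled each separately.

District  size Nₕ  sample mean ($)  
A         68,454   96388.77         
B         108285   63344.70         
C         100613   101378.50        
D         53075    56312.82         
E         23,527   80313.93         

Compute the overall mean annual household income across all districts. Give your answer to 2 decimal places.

N = 353954; weights Wₕ = Nₕ/N = (0.1934, 0.3059, 0.2843, 0.1499, 0.0665).
x̄_st = Σ Wₕ·x̄ₕ = 0.1934·96388.77 + 0.3059·63344.70 + 0.2843·101378.50 + 0.1499·56312.82 + 0.0665·80313.93 ≈ 80620.1412...
→ 80620.14.

80620.14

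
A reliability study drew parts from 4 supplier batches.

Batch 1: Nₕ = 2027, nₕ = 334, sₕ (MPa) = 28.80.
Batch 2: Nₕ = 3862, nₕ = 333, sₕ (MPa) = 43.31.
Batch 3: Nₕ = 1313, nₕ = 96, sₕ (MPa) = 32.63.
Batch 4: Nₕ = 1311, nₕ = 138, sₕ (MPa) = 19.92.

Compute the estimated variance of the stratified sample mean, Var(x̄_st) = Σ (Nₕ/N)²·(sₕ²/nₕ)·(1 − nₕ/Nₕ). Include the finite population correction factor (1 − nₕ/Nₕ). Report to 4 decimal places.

1.4825

N = 8513. Term for each stratum: Wₕ²sₕ²/nₕ·(1−nₕ/Nₕ).
Var(x̄_st) = 0.1175937 + 1.0593288 + 0.2445417 + 0.0610148 = 1.4824790 → 1.4825.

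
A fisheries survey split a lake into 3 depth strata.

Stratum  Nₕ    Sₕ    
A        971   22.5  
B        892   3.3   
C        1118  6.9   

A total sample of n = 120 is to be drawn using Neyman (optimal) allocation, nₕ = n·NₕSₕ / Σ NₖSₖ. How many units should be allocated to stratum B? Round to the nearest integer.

Σ NₕSₕ = 971·22.5 + 892·3.3 + 1118·6.9 = 32505.3.
Share for B: 2943.6/32505.3 = 0.09056.
n_B = 120 × 0.09056 = 10.867... → 11.

11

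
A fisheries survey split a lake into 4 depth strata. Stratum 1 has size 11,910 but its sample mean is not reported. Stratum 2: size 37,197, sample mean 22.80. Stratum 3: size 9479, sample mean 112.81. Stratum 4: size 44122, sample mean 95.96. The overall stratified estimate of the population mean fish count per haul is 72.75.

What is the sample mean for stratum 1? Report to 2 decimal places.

Σ Nₕx̄ₕ = N·μ, so 11910·x̄_1 = 102708·72.75 − (37197·22.80 + 9479·112.81 + 44122·95.96).
= 7472007 − 6151364.71 = 1320642.29.
x̄_1 = 1320642.29 / 11910 = 110.8852... → 110.89.

110.89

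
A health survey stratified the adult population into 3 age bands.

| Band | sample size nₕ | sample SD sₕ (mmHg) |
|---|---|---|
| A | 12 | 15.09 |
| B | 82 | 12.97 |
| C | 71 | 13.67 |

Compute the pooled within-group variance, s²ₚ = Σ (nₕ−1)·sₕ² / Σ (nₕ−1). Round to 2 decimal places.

Degrees of freedom: 11 + 81 + 70 = 162.
Σ(nₕ−1)sₕ² = 11·227.7081 + 81·168.2209 + 70·186.8689 = 29211.505.
s²ₚ = 29211.505 / 162 = 180.3179... → 180.32.

180.32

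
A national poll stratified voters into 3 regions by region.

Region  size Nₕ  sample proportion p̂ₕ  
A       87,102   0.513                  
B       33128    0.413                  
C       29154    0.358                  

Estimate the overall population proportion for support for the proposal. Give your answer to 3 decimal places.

Wₕ = Nₕ/N with N = 149384: 0.5831, 0.2218, 0.1952.
p̂_st = 0.5831·0.513 + 0.2218·0.413 + 0.1952·0.358 ≈ 0.46057... → 0.461.

0.461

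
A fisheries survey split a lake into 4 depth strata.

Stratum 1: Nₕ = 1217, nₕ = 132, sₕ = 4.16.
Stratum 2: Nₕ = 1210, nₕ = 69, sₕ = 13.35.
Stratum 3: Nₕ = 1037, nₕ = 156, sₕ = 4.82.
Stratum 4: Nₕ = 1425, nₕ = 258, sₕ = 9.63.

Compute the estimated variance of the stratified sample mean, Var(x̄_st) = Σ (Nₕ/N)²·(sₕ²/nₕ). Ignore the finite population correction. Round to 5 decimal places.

0.20357

N = 4889; Wₕ = Nₕ/N.
stratum 1: (1217/4889)²·4.16²/132 = 0.00812370
stratum 2: (1210/4889)²·13.35²/69 = 0.15821371
stratum 3: (1037/4889)²·4.82²/156 = 0.00670019
stratum 4: (1425/4889)²·9.63²/258 = 0.03053673
Sum = 0.20357432 → 0.20357.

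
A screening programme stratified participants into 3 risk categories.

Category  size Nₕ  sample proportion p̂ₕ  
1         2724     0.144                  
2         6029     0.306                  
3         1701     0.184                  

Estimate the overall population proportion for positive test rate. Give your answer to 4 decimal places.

0.2439

N = 2724 + 6029 + 1701 = 10454.
Overall proportion = Σ (Nₕ/N)·p̂ₕ.
Σ Nₕp̂ₕ = 392.256 + 1844.874 + 312.984 = 2550.114.
2550.114 / 10454 = 0.243937... → 0.2439.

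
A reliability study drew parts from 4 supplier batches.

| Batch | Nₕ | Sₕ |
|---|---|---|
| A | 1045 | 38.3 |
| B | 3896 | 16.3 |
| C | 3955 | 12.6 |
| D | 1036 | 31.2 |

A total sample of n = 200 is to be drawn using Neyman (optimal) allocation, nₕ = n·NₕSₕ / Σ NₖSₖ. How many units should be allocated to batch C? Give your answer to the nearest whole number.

54

A: NₕSₕ = 1045·38.3 = 40023.5
B: NₕSₕ = 3896·16.3 = 63504.8
C: NₕSₕ = 3955·12.6 = 49833
D: NₕSₕ = 1036·31.2 = 32323.2
Σ NₕSₕ = 185684.5.
n_C = 200·49833/185684.5 = 53.675... → 54.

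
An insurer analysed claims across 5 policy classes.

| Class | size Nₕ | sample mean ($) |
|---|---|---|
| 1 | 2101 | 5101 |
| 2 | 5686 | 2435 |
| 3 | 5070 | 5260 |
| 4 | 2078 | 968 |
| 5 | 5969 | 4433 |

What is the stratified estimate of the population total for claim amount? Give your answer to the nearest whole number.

Estimate total by summing Nₕ·x̄ₕ over strata.
2101·5101 + 5686·2435 + 5070·5260 + 2078·968 + 5969·4433 = 10717201 + 13845410 + 26668200 + 2011504 + 26460577 = 79702892.

79702892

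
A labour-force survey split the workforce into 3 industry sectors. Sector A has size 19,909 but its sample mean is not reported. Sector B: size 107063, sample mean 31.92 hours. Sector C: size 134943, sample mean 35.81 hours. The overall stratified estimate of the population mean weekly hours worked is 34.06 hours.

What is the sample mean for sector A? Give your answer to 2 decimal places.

N = 19909 + 107063 + 134943 = 261915.
Overall total = μ·N = 34.06·261915 = 8920824.9.
Subtract the known strata: 107063·31.92 + 134943·35.81 = 8249759.79.
Remaining total for sector A: 8920824.9 − 8249759.79 = 671065.11.
Divide by its size: 671065.11 / 19909 = 33.7066... → 33.71.

33.71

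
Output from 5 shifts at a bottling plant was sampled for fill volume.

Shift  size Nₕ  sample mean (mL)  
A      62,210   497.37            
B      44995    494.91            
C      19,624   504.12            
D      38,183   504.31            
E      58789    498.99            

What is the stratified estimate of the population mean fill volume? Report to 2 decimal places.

499.08

x̄_st = (Σ Nₕx̄ₕ) / (Σ Nₕ) = (62210·497.37 + 44995·494.91 + 19624·504.12 + 38183·504.31 + 58789·498.99) / 223801
= 111693905.87 / 223801 = 499.0769... → 499.08.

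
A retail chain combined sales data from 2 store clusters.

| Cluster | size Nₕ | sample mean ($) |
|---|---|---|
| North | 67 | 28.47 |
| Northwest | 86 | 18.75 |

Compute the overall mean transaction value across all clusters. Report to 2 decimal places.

x̄_st = (Σ Nₕx̄ₕ) / (Σ Nₕ) = (67·28.47 + 86·18.75) / 153
= 3519.99 / 153 = 23.0065... → 23.01.

23.01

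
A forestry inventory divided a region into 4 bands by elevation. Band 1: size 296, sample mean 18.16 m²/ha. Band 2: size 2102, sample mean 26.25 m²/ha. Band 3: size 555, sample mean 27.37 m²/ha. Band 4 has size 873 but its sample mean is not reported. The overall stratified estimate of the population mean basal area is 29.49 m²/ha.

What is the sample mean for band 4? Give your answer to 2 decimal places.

N = 296 + 2102 + 555 + 873 = 3826.
Overall total = μ·N = 29.49·3826 = 112828.74.
Subtract the known strata: 296·18.16 + 2102·26.25 + 555·27.37 = 75743.21.
Remaining total for band 4: 112828.74 − 75743.21 = 37085.53.
Divide by its size: 37085.53 / 873 = 42.4806... → 42.48.

42.48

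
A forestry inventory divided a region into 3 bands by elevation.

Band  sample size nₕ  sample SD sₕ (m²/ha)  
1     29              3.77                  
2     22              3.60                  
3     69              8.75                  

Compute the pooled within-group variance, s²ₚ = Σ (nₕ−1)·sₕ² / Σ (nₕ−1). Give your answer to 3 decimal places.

50.225

Degrees of freedom: 28 + 21 + 68 = 117.
Σ(nₕ−1)sₕ² = 28·14.2129 + 21·12.96 + 68·76.5625 = 5876.3712.
s²ₚ = 5876.3712 / 117 = 50.22539... → 50.225.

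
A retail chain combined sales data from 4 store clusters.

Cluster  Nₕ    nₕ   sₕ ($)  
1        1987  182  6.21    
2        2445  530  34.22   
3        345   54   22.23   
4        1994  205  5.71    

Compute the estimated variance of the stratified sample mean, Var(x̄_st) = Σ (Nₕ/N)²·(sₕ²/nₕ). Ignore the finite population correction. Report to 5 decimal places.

N = 6771. Term for each stratum: Wₕ²sₕ²/nₕ.
Var(x̄_st) = 0.01824744 + 0.28809534 + 0.02375843 + 0.01379314 = 0.34389435 → 0.34389.

0.34389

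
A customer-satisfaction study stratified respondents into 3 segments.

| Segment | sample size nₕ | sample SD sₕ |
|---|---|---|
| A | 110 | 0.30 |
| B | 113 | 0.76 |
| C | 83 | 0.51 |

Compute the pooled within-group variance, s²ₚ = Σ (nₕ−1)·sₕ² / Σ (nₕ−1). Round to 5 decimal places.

Degrees of freedom: 109 + 112 + 82 = 303.
Σ(nₕ−1)sₕ² = 109·0.09 + 112·0.5776 + 82·0.2601 = 95.8294.
s²ₚ = 95.8294 / 303 = 0.3162686... → 0.31627.

0.31627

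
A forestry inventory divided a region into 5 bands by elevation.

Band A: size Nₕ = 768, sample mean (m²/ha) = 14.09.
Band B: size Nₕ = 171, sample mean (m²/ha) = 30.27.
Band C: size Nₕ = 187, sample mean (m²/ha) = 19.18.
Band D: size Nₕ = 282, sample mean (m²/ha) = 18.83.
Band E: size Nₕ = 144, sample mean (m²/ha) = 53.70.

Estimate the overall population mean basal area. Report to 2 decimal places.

x̄_st = (Σ Nₕx̄ₕ) / (Σ Nₕ) = (768·14.09 + 171·30.27 + 187·19.18 + 282·18.83 + 144·53.70) / 1552
= 32626.81 / 1552 = 21.0224... → 21.02.

21.02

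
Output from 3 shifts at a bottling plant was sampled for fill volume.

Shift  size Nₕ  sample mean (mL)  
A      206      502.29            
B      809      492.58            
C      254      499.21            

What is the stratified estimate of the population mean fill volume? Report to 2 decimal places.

N = 206 + 809 + 254 = 1269.
Overall mean = Σ (Nₕ/N)·x̄ₕ — weight by population share, not a simple average.
Σ Nₕx̄ₕ = 206·502.29 + 809·492.58 + 254·499.21 = 103471.74 + 398497.22 + 126799.34 = 628768.3.
Divide by N: 628768.3 / 1269 = 495.4833... → 495.48.

495.48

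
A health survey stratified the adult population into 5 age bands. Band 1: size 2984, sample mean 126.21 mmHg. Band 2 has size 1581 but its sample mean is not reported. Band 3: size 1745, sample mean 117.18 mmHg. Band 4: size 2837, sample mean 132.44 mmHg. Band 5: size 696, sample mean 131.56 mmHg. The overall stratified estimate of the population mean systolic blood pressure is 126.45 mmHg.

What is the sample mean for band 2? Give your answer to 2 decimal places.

N = 2984 + 1581 + 1745 + 2837 + 696 = 9843.
Overall total = μ·N = 126.45·9843 = 1244647.35.
Subtract the known strata: 2984·126.21 + 1745·117.18 + 2837·132.44 + 696·131.56 = 1048387.78.
Remaining total for band 2: 1244647.35 − 1048387.78 = 196259.57.
Divide by its size: 196259.57 / 1581 = 124.1364... → 124.14.

124.14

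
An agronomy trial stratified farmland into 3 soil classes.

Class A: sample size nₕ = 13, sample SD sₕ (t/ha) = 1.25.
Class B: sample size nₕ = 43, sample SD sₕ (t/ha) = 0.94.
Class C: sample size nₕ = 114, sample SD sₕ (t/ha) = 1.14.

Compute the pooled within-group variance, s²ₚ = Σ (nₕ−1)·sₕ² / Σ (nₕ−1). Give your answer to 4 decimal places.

A: (13−1)·1.25² = 12·1.5625 = 18.75
B: (43−1)·0.94² = 42·0.8836 = 37.1112
C: (114−1)·1.14² = 113·1.2996 = 146.8548
Numerator = 202.716; denominator = Σ(nₕ−1) = 167.
s²ₚ = 202.716/167 = 1.213868... → 1.2139.

1.2139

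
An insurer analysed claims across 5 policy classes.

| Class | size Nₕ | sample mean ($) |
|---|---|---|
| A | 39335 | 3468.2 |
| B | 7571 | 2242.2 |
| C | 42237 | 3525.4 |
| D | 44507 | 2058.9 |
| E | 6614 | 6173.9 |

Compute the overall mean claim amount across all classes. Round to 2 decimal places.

3099.65

x̄_st = (Σ Nₕx̄ₕ) / (Σ Nₕ) = (39335·3468.2 + 7571·2242.2 + 42237·3525.4 + 44507·2058.9 + 6614·6173.9) / 140264
= 434769299.9 / 140264 = 3099.6499... → 3099.65.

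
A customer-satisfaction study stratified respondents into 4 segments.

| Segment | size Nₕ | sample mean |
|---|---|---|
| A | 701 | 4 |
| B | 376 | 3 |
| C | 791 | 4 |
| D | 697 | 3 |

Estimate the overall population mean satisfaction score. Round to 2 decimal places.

N = 2565; weights Wₕ = Nₕ/N = (0.2733, 0.1466, 0.3084, 0.2717).
x̄_st = Σ Wₕ·x̄ₕ = 0.2733·4 + 0.1466·3 + 0.3084·4 + 0.2717·3 ≈ 3.5817...
→ 3.58.

3.58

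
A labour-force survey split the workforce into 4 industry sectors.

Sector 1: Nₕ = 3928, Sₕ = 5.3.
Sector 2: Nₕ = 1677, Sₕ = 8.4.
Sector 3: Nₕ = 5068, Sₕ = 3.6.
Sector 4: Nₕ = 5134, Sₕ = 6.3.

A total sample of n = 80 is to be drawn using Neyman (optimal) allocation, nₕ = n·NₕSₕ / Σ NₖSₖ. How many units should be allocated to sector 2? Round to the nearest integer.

Σ NₕSₕ = 3928·5.3 + 1677·8.4 + 5068·3.6 + 5134·6.3 = 85494.2.
Share for 2: 14086.8/85494.2 = 0.16477.
n_2 = 80 × 0.16477 = 13.182... → 13.

13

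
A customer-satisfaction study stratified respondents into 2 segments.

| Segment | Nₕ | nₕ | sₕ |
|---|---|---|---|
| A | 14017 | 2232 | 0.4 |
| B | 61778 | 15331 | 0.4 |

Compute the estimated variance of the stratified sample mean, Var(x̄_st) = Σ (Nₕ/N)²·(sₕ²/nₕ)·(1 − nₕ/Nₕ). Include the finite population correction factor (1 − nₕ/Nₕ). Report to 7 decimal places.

N = 75795. Term for each stratum: Wₕ²sₕ²/nₕ·(1−nₕ/Nₕ).
Var(x̄_st) = 0.0000020612 + 0.0000052127 = 0.0000072739 → 0.0000073.

0.0000073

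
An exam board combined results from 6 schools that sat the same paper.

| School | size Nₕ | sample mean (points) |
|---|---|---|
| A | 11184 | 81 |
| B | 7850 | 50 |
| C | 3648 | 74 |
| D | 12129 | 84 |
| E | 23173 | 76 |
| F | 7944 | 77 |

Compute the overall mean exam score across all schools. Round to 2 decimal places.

N = 65928; weights Wₕ = Nₕ/N = (0.1696, 0.1191, 0.0553, 0.1840, 0.3515, 0.1205).
x̄_st = Σ Wₕ·x̄ₕ = 0.1696·81 + 0.1191·50 + 0.0553·74 + 0.1840·84 + 0.3515·76 + 0.1205·77 ≈ 75.2340...
→ 75.23.

75.23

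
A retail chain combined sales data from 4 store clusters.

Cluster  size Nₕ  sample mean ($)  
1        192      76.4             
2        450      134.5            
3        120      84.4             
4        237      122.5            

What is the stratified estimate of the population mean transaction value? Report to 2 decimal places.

N = 192 + 450 + 120 + 237 = 999.
The stratified mean weights each stratum mean by its population share Nₕ/N.
Σ Nₕx̄ₕ = 192·76.4 + 450·134.5 + 120·84.4 + 237·122.5 = 14668.8 + 60525 + 10128 + 29032.5 = 114354.3.
Divide by N: 114354.3 / 999 = 114.4688... → 114.47.

114.47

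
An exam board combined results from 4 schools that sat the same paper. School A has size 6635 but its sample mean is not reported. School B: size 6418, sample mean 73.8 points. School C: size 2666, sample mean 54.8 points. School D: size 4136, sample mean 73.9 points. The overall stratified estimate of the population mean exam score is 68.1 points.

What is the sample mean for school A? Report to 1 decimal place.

Σ Nₕx̄ₕ = N·μ, so 6635·x̄_A = 19855·68.1 − (6418·73.8 + 2666·54.8 + 4136·73.9).
= 1352125.5 − 925395.6 = 426729.9.
x̄_A = 426729.9 / 6635 = 64.315... → 64.3.

64.3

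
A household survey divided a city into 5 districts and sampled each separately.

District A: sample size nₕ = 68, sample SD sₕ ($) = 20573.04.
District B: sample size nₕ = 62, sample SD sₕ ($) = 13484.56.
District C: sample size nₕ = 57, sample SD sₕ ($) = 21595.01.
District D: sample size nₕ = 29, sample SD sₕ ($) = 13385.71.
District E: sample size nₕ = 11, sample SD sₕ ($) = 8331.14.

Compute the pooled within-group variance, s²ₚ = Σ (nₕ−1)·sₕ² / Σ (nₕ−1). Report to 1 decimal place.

321062676.6

A: (68−1)·20573.04² = 67·423249974.8416 = 28357748314.3872
B: (62−1)·13484.56² = 61·181833358.3936 = 11091834862.0096
C: (57−1)·21595.01² = 56·466344456.9001 = 26115289586.4056
D: (29−1)·13385.71² = 28·179177232.2041 = 5016962501.7148
E: (11−1)·8331.14² = 10·69407893.6996 = 694078936.996
Numerator = 71275914201.5132; denominator = Σ(nₕ−1) = 222.
s²ₚ = 71275914201.5132/222 = 321062676.583... → 321062676.6.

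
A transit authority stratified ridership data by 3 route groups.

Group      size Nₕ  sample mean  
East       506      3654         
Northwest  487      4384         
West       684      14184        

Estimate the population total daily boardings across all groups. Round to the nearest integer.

East: 506·3654 = 1848924
Northwest: 487·4384 = 2135008
West: 684·14184 = 9701856
τ̂ = Σ Nₕx̄ₕ = 13685788.

13685788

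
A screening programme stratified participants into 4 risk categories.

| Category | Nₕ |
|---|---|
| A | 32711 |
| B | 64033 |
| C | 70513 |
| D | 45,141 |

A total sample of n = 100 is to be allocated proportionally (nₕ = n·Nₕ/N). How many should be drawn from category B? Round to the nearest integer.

30

N = 32711 + 64033 + 70513 + 45141 = 212398.
n_B = 100·64033/212398 = 30.148... → 30.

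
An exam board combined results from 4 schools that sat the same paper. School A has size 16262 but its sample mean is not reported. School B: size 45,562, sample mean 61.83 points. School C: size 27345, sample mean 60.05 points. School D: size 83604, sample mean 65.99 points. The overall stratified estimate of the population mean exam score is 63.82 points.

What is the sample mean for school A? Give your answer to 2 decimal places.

64.58

N = 16262 + 45562 + 27345 + 83604 = 172773.
Overall total = μ·N = 63.82·172773 = 11026372.86.
Subtract the known strata: 45562·61.83 + 27345·60.05 + 83604·65.99 = 9976193.67.
Remaining total for school A: 11026372.86 − 9976193.67 = 1050179.19.
Divide by its size: 1050179.19 / 16262 = 64.5787... → 64.58.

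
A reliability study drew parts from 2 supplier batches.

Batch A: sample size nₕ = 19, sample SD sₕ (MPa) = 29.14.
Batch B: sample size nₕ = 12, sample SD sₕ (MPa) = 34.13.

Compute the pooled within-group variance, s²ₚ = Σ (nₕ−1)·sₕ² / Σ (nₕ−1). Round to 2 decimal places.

968.89

A: (19−1)·29.14² = 18·849.1396 = 15284.5128
B: (12−1)·34.13² = 11·1164.8569 = 12813.4259
Numerator = 28097.9387; denominator = Σ(nₕ−1) = 29.
s²ₚ = 28097.9387/29 = 968.8944... → 968.89.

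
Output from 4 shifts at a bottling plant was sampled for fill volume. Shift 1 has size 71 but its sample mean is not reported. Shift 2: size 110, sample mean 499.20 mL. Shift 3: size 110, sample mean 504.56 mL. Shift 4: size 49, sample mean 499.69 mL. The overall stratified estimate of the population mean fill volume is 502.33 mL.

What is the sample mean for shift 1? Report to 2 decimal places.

N = 71 + 110 + 110 + 49 = 340.
Overall total = μ·N = 502.33·340 = 170792.2.
Subtract the known strata: 110·499.20 + 110·504.56 + 49·499.69 = 134898.41.
Remaining total for shift 1: 170792.2 − 134898.41 = 35893.79.
Divide by its size: 35893.79 / 71 = 505.5463... → 505.55.

505.55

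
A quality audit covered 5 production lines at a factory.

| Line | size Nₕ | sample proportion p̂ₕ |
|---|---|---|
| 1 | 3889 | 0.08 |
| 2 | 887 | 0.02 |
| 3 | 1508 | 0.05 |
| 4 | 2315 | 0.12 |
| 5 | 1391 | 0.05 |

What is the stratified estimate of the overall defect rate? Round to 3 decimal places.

0.075

Wₕ = Nₕ/N with N = 9990: 0.3893, 0.0888, 0.1510, 0.2317, 0.1392.
p̂_st = 0.3893·0.08 + 0.0888·0.02 + 0.1510·0.05 + 0.2317·0.12 + 0.1392·0.05 ≈ 0.07524... → 0.075.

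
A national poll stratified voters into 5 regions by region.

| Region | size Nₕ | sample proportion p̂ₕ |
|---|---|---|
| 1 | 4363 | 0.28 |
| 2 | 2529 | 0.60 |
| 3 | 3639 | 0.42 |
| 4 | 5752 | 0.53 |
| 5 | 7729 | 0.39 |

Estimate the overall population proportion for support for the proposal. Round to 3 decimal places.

N = 4363 + 2529 + 3639 + 5752 + 7729 = 24012.
Overall proportion = Σ (Nₕ/N)·p̂ₕ.
Σ Nₕp̂ₕ = 1221.64 + 1517.4 + 1528.38 + 3048.56 + 3014.31 = 10330.29.
10330.29 / 24012 = 0.43021... → 0.430.

0.430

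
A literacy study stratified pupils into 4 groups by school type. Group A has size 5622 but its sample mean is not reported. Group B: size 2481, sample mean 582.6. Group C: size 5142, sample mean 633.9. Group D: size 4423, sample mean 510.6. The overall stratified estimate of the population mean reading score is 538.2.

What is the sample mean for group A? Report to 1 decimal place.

N = 5622 + 2481 + 5142 + 4423 = 17668.
Overall total = μ·N = 538.2·17668 = 9508917.6.
Subtract the known strata: 2481·582.6 + 5142·633.9 + 4423·510.6 = 6963328.2.
Remaining total for group A: 9508917.6 − 6963328.2 = 2545589.4.
Divide by its size: 2545589.4 / 5622 = 452.791... → 452.8.

452.8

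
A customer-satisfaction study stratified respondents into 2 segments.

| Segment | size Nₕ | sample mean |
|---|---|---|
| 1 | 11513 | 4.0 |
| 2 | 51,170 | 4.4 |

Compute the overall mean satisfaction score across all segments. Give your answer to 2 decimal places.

N = 11513 + 51170 = 62683.
The stratified mean weights each stratum mean by its population share Nₕ/N.
Σ Nₕx̄ₕ = 11513·4.0 + 51170·4.4 = 46052 + 225148 = 271200.
Divide by N: 271200 / 62683 = 4.3265... → 4.33.

4.33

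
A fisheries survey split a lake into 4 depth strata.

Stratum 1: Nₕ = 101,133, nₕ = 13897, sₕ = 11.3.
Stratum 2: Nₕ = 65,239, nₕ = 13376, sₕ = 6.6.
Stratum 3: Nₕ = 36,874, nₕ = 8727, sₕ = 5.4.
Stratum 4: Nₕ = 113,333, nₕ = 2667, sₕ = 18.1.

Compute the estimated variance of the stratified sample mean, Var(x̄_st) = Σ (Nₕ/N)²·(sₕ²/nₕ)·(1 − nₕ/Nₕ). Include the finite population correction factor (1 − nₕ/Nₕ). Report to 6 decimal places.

0.016326

N = 316579; Wₕ = Nₕ/N.
stratum 1: (101133/316579)²·11.3²/13897·(1 − 13897/101133) = 0.000808836
stratum 2: (65239/316579)²·6.6²/13376·(1 − 13376/65239) = 0.000109942
stratum 3: (36874/316579)²·5.4²/8727·(1 − 8727/36874) = 0.000034603
stratum 4: (113333/316579)²·18.1²/2667·(1 − 2667/113333) = 0.015372359
Sum = 0.016325739 → 0.016326.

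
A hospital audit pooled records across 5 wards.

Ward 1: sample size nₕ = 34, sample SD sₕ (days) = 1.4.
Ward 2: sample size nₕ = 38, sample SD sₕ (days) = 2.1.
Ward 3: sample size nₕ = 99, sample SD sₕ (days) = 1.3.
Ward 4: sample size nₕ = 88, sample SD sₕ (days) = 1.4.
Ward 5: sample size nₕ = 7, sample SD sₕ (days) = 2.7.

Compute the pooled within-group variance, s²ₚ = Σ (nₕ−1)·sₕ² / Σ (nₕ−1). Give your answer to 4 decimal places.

2.3285

1: (34−1)·1.4² = 33·1.96 = 64.68
2: (38−1)·2.1² = 37·4.41 = 163.17
3: (99−1)·1.3² = 98·1.69 = 165.62
4: (88−1)·1.4² = 87·1.96 = 170.52
5: (7−1)·2.7² = 6·7.29 = 43.74
Numerator = 607.73; denominator = Σ(nₕ−1) = 261.
s²ₚ = 607.73/261 = 2.328467... → 2.3285.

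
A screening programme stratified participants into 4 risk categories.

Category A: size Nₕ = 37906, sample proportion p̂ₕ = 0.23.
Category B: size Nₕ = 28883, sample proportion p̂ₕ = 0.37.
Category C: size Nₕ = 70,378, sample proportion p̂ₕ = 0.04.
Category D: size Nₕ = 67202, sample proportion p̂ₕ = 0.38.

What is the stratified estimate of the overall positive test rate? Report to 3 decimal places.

N = 37906 + 28883 + 70378 + 67202 = 204369.
Overall proportion = Σ (Nₕ/N)·p̂ₕ.
Σ Nₕp̂ₕ = 8718.38 + 10686.71 + 2815.12 + 25536.76 = 47756.97.
47756.97 / 204369 = 0.23368... → 0.234.

0.234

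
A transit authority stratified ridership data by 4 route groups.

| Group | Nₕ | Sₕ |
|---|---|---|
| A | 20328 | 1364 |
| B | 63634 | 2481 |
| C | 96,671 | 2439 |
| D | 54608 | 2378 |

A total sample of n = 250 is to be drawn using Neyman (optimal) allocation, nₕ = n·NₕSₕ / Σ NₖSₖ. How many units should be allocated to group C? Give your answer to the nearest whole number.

107

Σ NₕSₕ = 20328·1364 + 63634·2481 + 96671·2439 + 54608·2378 = 551241739.
Share for C: 235780569/551241739 = 0.42773.
n_C = 250 × 0.42773 = 106.932... → 107.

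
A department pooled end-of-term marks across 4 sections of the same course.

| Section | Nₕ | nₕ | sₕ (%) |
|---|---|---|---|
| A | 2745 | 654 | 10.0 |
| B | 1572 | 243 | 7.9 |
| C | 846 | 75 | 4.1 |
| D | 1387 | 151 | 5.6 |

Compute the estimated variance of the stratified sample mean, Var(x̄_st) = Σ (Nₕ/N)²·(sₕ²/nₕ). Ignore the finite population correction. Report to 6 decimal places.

N = 6550; Wₕ = Nₕ/N.
section A: (2745/6550)²·10.0²/654 = 0.026854950
section B: (1572/6550)²·7.9²/243 = 0.014793481
section C: (846/6550)²·4.1²/75 = 0.003739078
section D: (1387/6550)²·5.6²/151 = 0.009312567
Sum = 0.054700077 → 0.054700.

0.054700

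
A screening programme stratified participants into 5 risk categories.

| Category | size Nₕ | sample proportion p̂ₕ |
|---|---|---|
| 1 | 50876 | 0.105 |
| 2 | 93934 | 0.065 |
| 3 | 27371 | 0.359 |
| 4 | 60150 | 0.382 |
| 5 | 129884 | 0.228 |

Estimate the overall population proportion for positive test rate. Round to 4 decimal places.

0.2039

Wₕ = Nₕ/N with N = 362215: 0.1405, 0.2593, 0.0756, 0.1661, 0.3586.
p̂_st = 0.1405·0.105 + 0.2593·0.065 + 0.0756·0.359 + 0.1661·0.382 + 0.3586·0.228 ≈ 0.203925... → 0.2039.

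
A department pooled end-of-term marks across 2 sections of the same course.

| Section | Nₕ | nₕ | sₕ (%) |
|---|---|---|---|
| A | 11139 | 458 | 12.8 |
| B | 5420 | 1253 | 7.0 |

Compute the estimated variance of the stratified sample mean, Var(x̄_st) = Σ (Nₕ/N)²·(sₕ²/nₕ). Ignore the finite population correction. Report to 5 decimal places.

N = 16559; Wₕ = Nₕ/N.
section A: (11139/16559)²·12.8²/458 = 0.16187458
section B: (5420/16559)²·7.0²/1253 = 0.00418963
Sum = 0.16606421 → 0.16606.

0.16606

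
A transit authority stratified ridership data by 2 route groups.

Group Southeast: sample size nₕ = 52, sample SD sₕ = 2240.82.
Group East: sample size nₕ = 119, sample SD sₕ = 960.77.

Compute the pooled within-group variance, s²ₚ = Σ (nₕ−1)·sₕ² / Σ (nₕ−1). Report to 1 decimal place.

2159812.5

Degrees of freedom: 51 + 118 = 169.
Σ(nₕ−1)sₕ² = 51·5021274.2724 + 118·923078.9929 = 365008309.0546.
s²ₚ = 365008309.0546 / 169 = 2159812.480... → 2159812.5.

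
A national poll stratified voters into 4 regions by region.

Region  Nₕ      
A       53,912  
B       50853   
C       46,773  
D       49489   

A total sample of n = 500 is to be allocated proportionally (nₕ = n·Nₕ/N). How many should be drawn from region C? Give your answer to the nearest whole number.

Share of region C = 46773/201027 = 0.23267.
Allocate 500 × 0.23267 = 116.335... → 116.

116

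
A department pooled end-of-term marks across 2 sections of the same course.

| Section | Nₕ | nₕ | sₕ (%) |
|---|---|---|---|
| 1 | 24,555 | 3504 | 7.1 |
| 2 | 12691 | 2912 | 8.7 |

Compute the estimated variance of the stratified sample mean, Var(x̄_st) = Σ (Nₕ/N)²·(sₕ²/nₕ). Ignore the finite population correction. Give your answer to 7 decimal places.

N = 37246; Wₕ = Nₕ/N.
section 1: (24555/37246)²·7.1²/3504 = 0.0062527807
section 2: (12691/37246)²·8.7²/2912 = 0.0030177242
Sum = 0.0092705049 → 0.0092705.

0.0092705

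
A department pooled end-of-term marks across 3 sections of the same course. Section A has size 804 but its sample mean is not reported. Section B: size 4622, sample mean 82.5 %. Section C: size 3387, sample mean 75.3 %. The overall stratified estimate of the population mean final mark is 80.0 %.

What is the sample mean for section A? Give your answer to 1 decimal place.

85.4

N = 804 + 4622 + 3387 = 8813.
Overall total = μ·N = 80.0·8813 = 705040.
Subtract the known strata: 4622·82.5 + 3387·75.3 = 636356.1.
Remaining total for section A: 705040 − 636356.1 = 68683.9.
Divide by its size: 68683.9 / 804 = 85.428... → 85.4.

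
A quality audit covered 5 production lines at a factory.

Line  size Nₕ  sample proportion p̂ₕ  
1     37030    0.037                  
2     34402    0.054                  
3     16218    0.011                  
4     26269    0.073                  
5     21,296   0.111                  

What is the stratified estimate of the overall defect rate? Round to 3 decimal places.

N = 37030 + 34402 + 16218 + 26269 + 21296 = 135215.
Overall proportion = Σ (Nₕ/N)·p̂ₕ.
Σ Nₕp̂ₕ = 1370.11 + 1857.708 + 178.398 + 1917.637 + 2363.856 = 7687.709.
7687.709 / 135215 = 0.05686... → 0.057.

0.057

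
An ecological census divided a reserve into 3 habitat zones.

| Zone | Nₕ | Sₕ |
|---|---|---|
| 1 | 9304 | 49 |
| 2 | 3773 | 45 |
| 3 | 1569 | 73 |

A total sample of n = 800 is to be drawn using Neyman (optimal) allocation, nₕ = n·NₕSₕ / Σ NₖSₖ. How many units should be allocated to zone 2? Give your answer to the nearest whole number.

183

1: NₕSₕ = 9304·49 = 455896
2: NₕSₕ = 3773·45 = 169785
3: NₕSₕ = 1569·73 = 114537
Σ NₕSₕ = 740218.
n_2 = 800·169785/740218 = 183.497... → 183.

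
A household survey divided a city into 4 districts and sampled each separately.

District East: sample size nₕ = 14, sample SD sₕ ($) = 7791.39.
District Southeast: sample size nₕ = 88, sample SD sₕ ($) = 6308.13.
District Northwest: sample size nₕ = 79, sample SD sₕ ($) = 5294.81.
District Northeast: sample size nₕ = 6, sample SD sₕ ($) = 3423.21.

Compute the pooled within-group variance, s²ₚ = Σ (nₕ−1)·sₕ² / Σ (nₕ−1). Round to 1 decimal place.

Degrees of freedom: 13 + 87 + 78 + 5 = 183.
Σ(nₕ−1)sₕ² = 13·60705758.1321 + 87·39792504.0969 + 78·28035012.9361 + 5·11718366.7041 = 6496445554.6839.
s²ₚ = 6496445554.6839 / 183 = 35499702.485... → 35499702.5.

35499702.5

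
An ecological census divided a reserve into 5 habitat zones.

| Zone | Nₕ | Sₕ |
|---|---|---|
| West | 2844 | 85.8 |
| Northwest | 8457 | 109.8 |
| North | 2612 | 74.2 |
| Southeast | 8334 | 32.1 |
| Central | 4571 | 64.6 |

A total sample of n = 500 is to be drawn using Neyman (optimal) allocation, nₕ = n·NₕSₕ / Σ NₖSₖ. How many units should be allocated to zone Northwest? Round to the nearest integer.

241

Σ NₕSₕ = 2844·85.8 + 8457·109.8 + 2612·74.2 + 8334·32.1 + 4571·64.6 = 1929212.2.
Share for Northwest: 928578.6/1929212.2 = 0.48133.
n_Northwest = 500 × 0.48133 = 240.663... → 241.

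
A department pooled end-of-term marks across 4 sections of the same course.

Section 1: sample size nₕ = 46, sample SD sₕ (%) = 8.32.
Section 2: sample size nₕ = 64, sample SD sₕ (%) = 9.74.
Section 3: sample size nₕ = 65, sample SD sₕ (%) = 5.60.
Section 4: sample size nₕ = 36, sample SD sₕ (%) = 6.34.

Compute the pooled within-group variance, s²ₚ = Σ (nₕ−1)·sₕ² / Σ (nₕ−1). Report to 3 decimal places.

Degrees of freedom: 45 + 63 + 64 + 35 = 207.
Σ(nₕ−1)sₕ² = 45·69.2224 + 63·94.8676 + 64·31.36 + 35·40.1956 = 12505.5528.
s²ₚ = 12505.5528 / 207 = 60.41330... → 60.413.

60.413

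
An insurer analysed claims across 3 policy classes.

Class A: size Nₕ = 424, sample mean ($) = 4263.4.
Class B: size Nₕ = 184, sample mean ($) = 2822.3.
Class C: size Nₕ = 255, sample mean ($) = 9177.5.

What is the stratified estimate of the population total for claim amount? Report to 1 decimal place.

4667247.3

A: 424·4263.4 = 1807681.6
B: 184·2822.3 = 519303.2
C: 255·9177.5 = 2340262.5
τ̂ = Σ Nₕx̄ₕ = 4667247.3.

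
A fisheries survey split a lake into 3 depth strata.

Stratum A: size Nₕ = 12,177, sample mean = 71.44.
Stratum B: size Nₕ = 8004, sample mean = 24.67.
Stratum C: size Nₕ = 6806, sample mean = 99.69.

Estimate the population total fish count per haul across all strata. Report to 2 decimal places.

1745873.70

A: 12177·71.44 = 869924.88
B: 8004·24.67 = 197458.68
C: 6806·99.69 = 678490.14
τ̂ = Σ Nₕx̄ₕ = 1745873.70.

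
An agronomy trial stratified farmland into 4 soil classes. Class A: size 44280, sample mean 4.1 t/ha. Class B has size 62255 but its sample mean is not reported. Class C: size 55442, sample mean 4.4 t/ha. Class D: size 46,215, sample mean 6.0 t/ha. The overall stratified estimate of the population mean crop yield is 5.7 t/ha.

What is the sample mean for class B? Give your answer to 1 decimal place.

Σ Nₕx̄ₕ = N·μ, so 62255·x̄_B = 208192·5.7 − (44280·4.1 + 55442·4.4 + 46215·6.0).
= 1186694.4 − 702782.8 = 483911.6.
x̄_B = 483911.6 / 62255 = 7.773... → 7.8.

7.8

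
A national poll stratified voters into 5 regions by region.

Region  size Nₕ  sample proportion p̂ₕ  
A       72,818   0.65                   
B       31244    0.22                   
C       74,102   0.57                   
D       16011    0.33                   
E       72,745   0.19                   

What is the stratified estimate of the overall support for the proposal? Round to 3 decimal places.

0.433

N = 72818 + 31244 + 74102 + 16011 + 72745 = 266920.
Overall proportion = Σ (Nₕ/N)·p̂ₕ.
Σ Nₕp̂ₕ = 47331.7 + 6873.68 + 42238.14 + 5283.63 + 13821.55 = 115548.7.
115548.7 / 266920 = 0.43290... → 0.433.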